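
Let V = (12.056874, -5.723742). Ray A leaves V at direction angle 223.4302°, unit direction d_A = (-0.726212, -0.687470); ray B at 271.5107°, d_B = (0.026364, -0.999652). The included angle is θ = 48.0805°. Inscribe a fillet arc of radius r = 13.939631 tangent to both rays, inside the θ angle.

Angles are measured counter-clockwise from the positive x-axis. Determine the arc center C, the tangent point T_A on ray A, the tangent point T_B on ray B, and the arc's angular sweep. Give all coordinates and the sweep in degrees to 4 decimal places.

center=(-1.0541,-37.3302) T_A=(-10.6371,-27.2071) T_B=(12.8807,-36.9627) sweep=131.9195

bisector direction at 247.4705° = (-0.383160,-0.923682)
center distance |VC| = r/sin(θ/2) = 13.939631/sin(24.0403°) = 34.217902
C = V + |VC|·bis = (-1.0541,-37.3302)
T_A = V + ((C−V)·d_A)·d_A = V + 31.2498·d_A = (-10.6371,-27.2071)
T_B = V + ((C−V)·d_B)·d_B = V + 31.2498·d_B = (12.8807,-36.9627)
sweep = 180° − θ = 131.9195°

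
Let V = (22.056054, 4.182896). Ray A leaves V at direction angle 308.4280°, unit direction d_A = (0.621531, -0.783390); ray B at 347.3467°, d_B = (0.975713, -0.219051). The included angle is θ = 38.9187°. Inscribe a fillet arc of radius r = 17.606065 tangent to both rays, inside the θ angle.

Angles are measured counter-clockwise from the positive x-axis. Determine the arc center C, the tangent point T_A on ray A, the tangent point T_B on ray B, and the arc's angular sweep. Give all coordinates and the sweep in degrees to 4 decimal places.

bisector direction at 327.8873° = (0.847005,-0.531586)
center distance |VC| = r/sin(θ/2) = 17.606065/sin(19.4594°) = 52.849166
C = V + |VC|·bis = (66.8195,-23.9110)
T_A = V + ((C−V)·d_A)·d_A = V + 49.8303·d_A = (53.0271,-34.8537)
T_B = V + ((C−V)·d_B)·d_B = V + 49.8303·d_B = (70.6762,-6.7325)
sweep = 180° − θ = 141.0813°

center=(66.8195,-23.9110) T_A=(53.0271,-34.8537) T_B=(70.6762,-6.7325) sweep=141.0813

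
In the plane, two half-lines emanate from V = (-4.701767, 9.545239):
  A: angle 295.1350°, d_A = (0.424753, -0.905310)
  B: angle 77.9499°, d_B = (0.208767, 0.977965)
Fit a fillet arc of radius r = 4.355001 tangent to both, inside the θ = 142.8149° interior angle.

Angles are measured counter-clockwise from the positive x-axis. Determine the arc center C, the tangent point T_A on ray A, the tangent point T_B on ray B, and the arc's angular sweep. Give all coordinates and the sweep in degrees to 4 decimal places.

bisector direction at 6.5424° = (0.993488,0.113939)
center distance |VC| = r/sin(θ/2) = 4.355001/sin(71.4074°) = 4.594804
C = V + |VC|·bis = (-0.1369,10.0688)
T_A = V + ((C−V)·d_A)·d_A = V + 1.4650·d_A = (-4.0795,8.2190)
T_B = V + ((C−V)·d_B)·d_B = V + 1.4650·d_B = (-4.3959,10.9779)
sweep = 180° − θ = 37.1851°

center=(-0.1369,10.0688) T_A=(-4.0795,8.2190) T_B=(-4.3959,10.9779) sweep=37.1851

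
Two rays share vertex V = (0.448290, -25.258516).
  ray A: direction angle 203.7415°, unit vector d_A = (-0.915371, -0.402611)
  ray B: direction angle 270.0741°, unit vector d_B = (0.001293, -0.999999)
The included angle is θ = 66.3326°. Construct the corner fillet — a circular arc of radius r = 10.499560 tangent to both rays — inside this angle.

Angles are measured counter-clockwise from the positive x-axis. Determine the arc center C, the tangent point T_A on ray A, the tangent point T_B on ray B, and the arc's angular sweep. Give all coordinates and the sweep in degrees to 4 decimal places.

bisector direction at 236.9078° = (-0.545988,-0.837793)
center distance |VC| = r/sin(θ/2) = 10.499560/sin(33.1663°) = 19.192318
C = V + |VC|·bis = (-10.0305,-41.3377)
T_A = V + ((C−V)·d_A)·d_A = V + 16.0656·d_A = (-14.2577,-31.7267)
T_B = V + ((C−V)·d_B)·d_B = V + 16.0656·d_B = (0.4691,-41.3241)
sweep = 180° − θ = 113.6674°

center=(-10.0305,-41.3377) T_A=(-14.2577,-31.7267) T_B=(0.4691,-41.3241) sweep=113.6674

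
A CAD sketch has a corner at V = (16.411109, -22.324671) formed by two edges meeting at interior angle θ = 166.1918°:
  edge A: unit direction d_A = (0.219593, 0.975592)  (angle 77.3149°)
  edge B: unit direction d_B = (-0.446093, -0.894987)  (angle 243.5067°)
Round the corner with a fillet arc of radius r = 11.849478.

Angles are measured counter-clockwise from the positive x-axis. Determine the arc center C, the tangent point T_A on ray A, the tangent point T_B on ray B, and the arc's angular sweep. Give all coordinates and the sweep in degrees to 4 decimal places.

center=(5.1659,-18.3228) T_A=(16.7262,-20.9249) T_B=(15.7711,-23.6088) sweep=13.8082

bisector direction at 160.4108° = (-0.942121,0.335274)
center distance |VC| = r/sin(θ/2) = 11.849478/sin(83.0959°) = 11.936029
C = V + |VC|·bis = (5.1659,-18.3228)
T_A = V + ((C−V)·d_A)·d_A = V + 1.4348·d_A = (16.7262,-20.9249)
T_B = V + ((C−V)·d_B)·d_B = V + 1.4348·d_B = (15.7711,-23.6088)
sweep = 180° − θ = 13.8082°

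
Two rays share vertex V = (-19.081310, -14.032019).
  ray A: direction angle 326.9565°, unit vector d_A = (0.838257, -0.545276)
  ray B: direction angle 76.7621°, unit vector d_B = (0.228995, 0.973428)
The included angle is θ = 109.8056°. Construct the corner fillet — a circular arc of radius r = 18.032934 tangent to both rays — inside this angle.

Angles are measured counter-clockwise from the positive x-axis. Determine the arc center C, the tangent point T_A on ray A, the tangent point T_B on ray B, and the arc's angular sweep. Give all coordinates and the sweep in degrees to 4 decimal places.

center=(1.3744,-5.8258) T_A=(-8.4585,-20.9420) T_B=(-16.1794,-1.6963) sweep=70.1944

bisector direction at 21.8593° = (0.928101,0.372329)
center distance |VC| = r/sin(θ/2) = 18.032934/sin(54.9028°) = 22.040360
C = V + |VC|·bis = (1.3744,-5.8258)
T_A = V + ((C−V)·d_A)·d_A = V + 12.6724·d_A = (-8.4585,-20.9420)
T_B = V + ((C−V)·d_B)·d_B = V + 12.6724·d_B = (-16.1794,-1.6963)
sweep = 180° − θ = 70.1944°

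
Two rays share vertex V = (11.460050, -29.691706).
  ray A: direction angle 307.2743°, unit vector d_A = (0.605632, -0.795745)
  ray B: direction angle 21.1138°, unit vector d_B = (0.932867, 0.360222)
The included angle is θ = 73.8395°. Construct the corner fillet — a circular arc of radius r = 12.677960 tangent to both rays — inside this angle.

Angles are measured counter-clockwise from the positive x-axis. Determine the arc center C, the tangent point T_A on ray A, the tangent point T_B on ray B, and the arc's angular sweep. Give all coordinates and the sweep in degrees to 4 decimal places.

bisector direction at 344.1941° = (0.962190,-0.272380)
center distance |VC| = r/sin(θ/2) = 12.677960/sin(36.9198°) = 21.105457
C = V + |VC|·bis = (31.7675,-35.4404)
T_A = V + ((C−V)·d_A)·d_A = V + 16.8733·d_A = (21.6791,-43.1186)
T_B = V + ((C−V)·d_B)·d_B = V + 16.8733·d_B = (27.2006,-23.6136)
sweep = 180° − θ = 106.1605°

center=(31.7675,-35.4404) T_A=(21.6791,-43.1186) T_B=(27.2006,-23.6136) sweep=106.1605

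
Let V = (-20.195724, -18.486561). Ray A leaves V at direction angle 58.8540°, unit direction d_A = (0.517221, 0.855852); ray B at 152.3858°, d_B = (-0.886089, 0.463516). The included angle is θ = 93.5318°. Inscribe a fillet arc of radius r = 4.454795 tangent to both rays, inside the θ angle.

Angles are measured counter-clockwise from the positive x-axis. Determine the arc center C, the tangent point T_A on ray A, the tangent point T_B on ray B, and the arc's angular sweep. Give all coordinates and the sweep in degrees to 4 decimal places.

bisector direction at 105.6199° = (-0.269254,0.963069)
center distance |VC| = r/sin(θ/2) = 4.454795/sin(46.7659°) = 6.114511
C = V + |VC|·bis = (-21.8421,-12.5979)
T_A = V + ((C−V)·d_A)·d_A = V + 4.1883·d_A = (-18.0294,-14.9020)
T_B = V + ((C−V)·d_B)·d_B = V + 4.1883·d_B = (-23.9069,-16.5452)
sweep = 180° − θ = 86.4682°

center=(-21.8421,-12.5979) T_A=(-18.0294,-14.9020) T_B=(-23.9069,-16.5452) sweep=86.4682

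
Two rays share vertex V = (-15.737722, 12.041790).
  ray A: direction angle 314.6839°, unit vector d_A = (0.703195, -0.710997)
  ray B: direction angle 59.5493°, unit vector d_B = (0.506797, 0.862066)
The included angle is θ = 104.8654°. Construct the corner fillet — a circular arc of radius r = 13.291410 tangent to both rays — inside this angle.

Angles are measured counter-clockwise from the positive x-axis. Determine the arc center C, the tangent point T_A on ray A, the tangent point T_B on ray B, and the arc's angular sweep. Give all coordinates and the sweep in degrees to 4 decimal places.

bisector direction at 7.1166° = (0.992296,0.123889)
center distance |VC| = r/sin(θ/2) = 13.291410/sin(52.4327°) = 16.768581
C = V + |VC|·bis = (0.9017,14.1192)
T_A = V + ((C−V)·d_A)·d_A = V + 10.2237·d_A = (-8.5485,4.7728)
T_B = V + ((C−V)·d_B)·d_B = V + 10.2237·d_B = (-10.5564,20.8553)
sweep = 180° − θ = 75.1346°

center=(0.9017,14.1192) T_A=(-8.5485,4.7728) T_B=(-10.5564,20.8553) sweep=75.1346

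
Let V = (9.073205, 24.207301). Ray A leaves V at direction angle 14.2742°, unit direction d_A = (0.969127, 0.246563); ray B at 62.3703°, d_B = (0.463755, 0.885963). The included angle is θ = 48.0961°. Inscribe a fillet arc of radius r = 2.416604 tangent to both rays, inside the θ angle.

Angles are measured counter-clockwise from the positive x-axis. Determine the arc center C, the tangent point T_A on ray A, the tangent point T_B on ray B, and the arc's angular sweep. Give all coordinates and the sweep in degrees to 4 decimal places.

center=(13.7257,27.8846) T_A=(14.3216,25.5426) T_B=(11.5847,29.0053) sweep=131.9039

bisector direction at 38.3222° = (0.784536,0.620084)
center distance |VC| = r/sin(θ/2) = 2.416604/sin(24.0480°) = 5.930278
C = V + |VC|·bis = (13.7257,27.8846)
T_A = V + ((C−V)·d_A)·d_A = V + 5.4156·d_A = (14.3216,25.5426)
T_B = V + ((C−V)·d_B)·d_B = V + 5.4156·d_B = (11.5847,29.0053)
sweep = 180° − θ = 131.9039°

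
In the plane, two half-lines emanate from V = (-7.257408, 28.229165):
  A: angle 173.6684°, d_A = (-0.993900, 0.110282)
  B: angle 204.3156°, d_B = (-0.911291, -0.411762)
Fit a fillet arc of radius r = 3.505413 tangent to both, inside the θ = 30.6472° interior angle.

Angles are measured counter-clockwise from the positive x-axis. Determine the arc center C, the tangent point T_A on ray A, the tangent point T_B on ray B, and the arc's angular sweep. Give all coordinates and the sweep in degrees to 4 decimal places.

center=(-20.3589,26.1560) T_A=(-19.9723,29.6400) T_B=(-18.9155,22.9615) sweep=149.3528

bisector direction at 188.9920° = (-0.987710,-0.156297)
center distance |VC| = r/sin(θ/2) = 3.505413/sin(15.3236°) = 13.264497
C = V + |VC|·bis = (-20.3589,26.1560)
T_A = V + ((C−V)·d_A)·d_A = V + 12.7929·d_A = (-19.9723,29.6400)
T_B = V + ((C−V)·d_B)·d_B = V + 12.7929·d_B = (-18.9155,22.9615)
sweep = 180° − θ = 149.3528°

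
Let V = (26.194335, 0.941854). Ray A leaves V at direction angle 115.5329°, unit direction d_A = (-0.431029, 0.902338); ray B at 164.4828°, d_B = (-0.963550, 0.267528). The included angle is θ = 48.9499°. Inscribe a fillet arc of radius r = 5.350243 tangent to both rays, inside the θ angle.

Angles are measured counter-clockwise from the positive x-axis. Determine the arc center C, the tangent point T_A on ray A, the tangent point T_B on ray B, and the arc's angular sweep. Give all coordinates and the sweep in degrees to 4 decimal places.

center=(16.3004,9.2415) T_A=(21.1282,11.5476) T_B=(14.8691,4.0863) sweep=131.0501

bisector direction at 140.0079° = (-0.766133,0.642683)
center distance |VC| = r/sin(θ/2) = 5.350243/sin(24.4749°) = 12.914079
C = V + |VC|·bis = (16.3004,9.2415)
T_A = V + ((C−V)·d_A)·d_A = V + 11.7537·d_A = (21.1282,11.5476)
T_B = V + ((C−V)·d_B)·d_B = V + 11.7537·d_B = (14.8691,4.0863)
sweep = 180° − θ = 131.0501°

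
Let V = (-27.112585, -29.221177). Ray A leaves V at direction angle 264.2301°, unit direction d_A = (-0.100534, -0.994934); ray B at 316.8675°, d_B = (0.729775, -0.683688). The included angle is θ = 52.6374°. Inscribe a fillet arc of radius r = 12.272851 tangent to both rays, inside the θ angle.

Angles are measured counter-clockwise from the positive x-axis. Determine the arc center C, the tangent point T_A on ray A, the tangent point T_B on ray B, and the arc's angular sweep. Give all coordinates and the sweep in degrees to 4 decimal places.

bisector direction at 290.5488° = (0.351005,-0.936374)
center distance |VC| = r/sin(θ/2) = 12.272851/sin(26.3187°) = 27.681223
C = V + |VC|·bis = (-17.3963,-55.1411)
T_A = V + ((C−V)·d_A)·d_A = V + 24.8118·d_A = (-29.6070,-53.9073)
T_B = V + ((C−V)·d_B)·d_B = V + 24.8118·d_B = (-9.0055,-46.1847)
sweep = 180° − θ = 127.3626°

center=(-17.3963,-55.1411) T_A=(-29.6070,-53.9073) T_B=(-9.0055,-46.1847) sweep=127.3626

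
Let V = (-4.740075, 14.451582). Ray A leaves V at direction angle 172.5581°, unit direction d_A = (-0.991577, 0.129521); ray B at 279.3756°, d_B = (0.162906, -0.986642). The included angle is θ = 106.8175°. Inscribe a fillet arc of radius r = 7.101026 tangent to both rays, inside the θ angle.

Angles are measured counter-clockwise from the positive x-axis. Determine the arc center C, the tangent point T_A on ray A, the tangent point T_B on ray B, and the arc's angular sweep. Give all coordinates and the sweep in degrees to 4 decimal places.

bisector direction at 225.9668° = (-0.695074,-0.718938)
center distance |VC| = r/sin(θ/2) = 7.101026/sin(53.4087°) = 8.844128
C = V + |VC|·bis = (-10.8874,8.0932)
T_A = V + ((C−V)·d_A)·d_A = V + 5.2720·d_A = (-9.9677,15.1344)
T_B = V + ((C−V)·d_B)·d_B = V + 5.2720·d_B = (-3.8812,9.2500)
sweep = 180° − θ = 73.1825°

center=(-10.8874,8.0932) T_A=(-9.9677,15.1344) T_B=(-3.8812,9.2500) sweep=73.1825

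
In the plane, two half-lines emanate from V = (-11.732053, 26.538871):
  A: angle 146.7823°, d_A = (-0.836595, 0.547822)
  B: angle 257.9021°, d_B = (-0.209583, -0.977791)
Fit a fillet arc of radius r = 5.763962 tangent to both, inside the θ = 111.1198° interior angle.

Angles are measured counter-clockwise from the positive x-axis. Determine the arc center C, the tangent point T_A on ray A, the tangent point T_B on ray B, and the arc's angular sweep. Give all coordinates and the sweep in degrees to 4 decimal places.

center=(-18.1964,23.8821) T_A=(-15.0388,28.7042) T_B=(-12.5604,22.6741) sweep=68.8802

bisector direction at 202.3422° = (-0.924930,-0.380138)
center distance |VC| = r/sin(θ/2) = 5.763962/sin(55.5599°) = 6.989011
C = V + |VC|·bis = (-18.1964,23.8821)
T_A = V + ((C−V)·d_A)·d_A = V + 3.9526·d_A = (-15.0388,28.7042)
T_B = V + ((C−V)·d_B)·d_B = V + 3.9526·d_B = (-12.5604,22.6741)
sweep = 180° − θ = 68.8802°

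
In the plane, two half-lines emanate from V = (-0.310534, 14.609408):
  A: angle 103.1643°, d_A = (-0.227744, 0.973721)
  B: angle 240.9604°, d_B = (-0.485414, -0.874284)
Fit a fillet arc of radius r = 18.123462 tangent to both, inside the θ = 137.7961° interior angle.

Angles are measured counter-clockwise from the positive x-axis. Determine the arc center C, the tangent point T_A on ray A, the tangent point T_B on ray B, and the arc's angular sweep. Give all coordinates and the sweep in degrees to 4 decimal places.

center=(-19.5506,17.2921) T_A=(-1.9034,21.4196) T_B=(-3.7055,8.4947) sweep=42.2039

bisector direction at 172.0624° = (-0.990419,0.138095)
center distance |VC| = r/sin(θ/2) = 18.123462/sin(68.8980°) = 19.426155
C = V + |VC|·bis = (-19.5506,17.2921)
T_A = V + ((C−V)·d_A)·d_A = V + 6.9940·d_A = (-1.9034,21.4196)
T_B = V + ((C−V)·d_B)·d_B = V + 6.9940·d_B = (-3.7055,8.4947)
sweep = 180° − θ = 42.2039°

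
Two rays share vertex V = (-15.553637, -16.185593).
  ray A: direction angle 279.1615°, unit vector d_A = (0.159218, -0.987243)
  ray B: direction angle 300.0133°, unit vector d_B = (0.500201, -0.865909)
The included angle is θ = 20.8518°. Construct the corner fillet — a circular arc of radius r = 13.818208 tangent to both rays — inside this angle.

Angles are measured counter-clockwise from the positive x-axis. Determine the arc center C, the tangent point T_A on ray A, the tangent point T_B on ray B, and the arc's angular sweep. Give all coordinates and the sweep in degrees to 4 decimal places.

bisector direction at 289.5874° = (0.335244,-0.942131)
center distance |VC| = r/sin(θ/2) = 13.818208/sin(10.4259°) = 76.358987
C = V + |VC|·bis = (10.0453,-88.1258)
T_A = V + ((C−V)·d_A)·d_A = V + 75.0983·d_A = (-3.5967,-90.3259)
T_B = V + ((C−V)·d_B)·d_B = V + 75.0983·d_B = (22.0106,-81.2139)
sweep = 180° − θ = 159.1482°

center=(10.0453,-88.1258) T_A=(-3.5967,-90.3259) T_B=(22.0106,-81.2139) sweep=159.1482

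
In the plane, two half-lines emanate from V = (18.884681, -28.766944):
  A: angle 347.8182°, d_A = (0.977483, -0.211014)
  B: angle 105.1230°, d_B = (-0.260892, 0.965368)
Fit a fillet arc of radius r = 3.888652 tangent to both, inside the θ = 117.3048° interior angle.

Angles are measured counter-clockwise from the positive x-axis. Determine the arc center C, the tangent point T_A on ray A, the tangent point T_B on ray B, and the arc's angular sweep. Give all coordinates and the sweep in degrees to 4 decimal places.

bisector direction at 46.4706° = (0.688727,0.725021)
center distance |VC| = r/sin(θ/2) = 3.888652/sin(58.6524°) = 4.553313
C = V + |VC|·bis = (22.0207,-25.4657)
T_A = V + ((C−V)·d_A)·d_A = V + 2.3688·d_A = (21.2001,-29.2668)
T_B = V + ((C−V)·d_B)·d_B = V + 2.3688·d_B = (18.2667,-26.4802)
sweep = 180° − θ = 62.6952°

center=(22.0207,-25.4657) T_A=(21.2001,-29.2668) T_B=(18.2667,-26.4802) sweep=62.6952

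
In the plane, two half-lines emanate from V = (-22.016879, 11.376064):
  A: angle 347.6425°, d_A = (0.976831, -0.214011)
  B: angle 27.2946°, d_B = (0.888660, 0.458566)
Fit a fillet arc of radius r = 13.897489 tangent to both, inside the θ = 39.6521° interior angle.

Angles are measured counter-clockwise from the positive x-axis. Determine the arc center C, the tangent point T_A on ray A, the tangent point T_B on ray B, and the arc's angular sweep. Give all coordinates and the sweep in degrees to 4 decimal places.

center=(18.6110,16.7021) T_A=(15.6368,3.1266) T_B=(12.2381,29.0523) sweep=140.3479

bisector direction at 7.4685° = (0.991516,0.129982)
center distance |VC| = r/sin(θ/2) = 13.897489/sin(19.8260°) = 40.975519
C = V + |VC|·bis = (18.6110,16.7021)
T_A = V + ((C−V)·d_A)·d_A = V + 38.5468·d_A = (15.6368,3.1266)
T_B = V + ((C−V)·d_B)·d_B = V + 38.5468·d_B = (12.2381,29.0523)
sweep = 180° − θ = 140.3479°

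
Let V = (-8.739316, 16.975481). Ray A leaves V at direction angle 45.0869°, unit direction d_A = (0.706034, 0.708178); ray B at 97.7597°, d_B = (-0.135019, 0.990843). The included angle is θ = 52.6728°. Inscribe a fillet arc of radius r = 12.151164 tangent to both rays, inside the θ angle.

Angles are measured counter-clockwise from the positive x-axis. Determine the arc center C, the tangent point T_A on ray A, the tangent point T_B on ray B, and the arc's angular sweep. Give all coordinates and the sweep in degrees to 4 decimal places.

bisector direction at 71.4233° = (0.318574,0.947898)
center distance |VC| = r/sin(θ/2) = 12.151164/sin(26.3364°) = 27.389655
C = V + |VC|·bis = (-0.0137,42.9381)
T_A = V + ((C−V)·d_A)·d_A = V + 24.5467·d_A = (8.5915,34.3590)
T_B = V + ((C−V)·d_B)·d_B = V + 24.5467·d_B = (-12.0536,41.2974)
sweep = 180° − θ = 127.3272°

center=(-0.0137,42.9381) T_A=(8.5915,34.3590) T_B=(-12.0536,41.2974) sweep=127.3272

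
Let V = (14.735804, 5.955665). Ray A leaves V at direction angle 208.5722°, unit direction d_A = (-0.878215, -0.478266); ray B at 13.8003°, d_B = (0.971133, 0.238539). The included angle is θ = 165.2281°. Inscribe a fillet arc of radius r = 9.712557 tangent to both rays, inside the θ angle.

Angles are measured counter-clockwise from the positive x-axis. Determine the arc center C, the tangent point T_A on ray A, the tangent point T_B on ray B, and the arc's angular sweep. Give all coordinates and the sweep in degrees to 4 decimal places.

bisector direction at 291.1863° = (0.361401,-0.932411)
center distance |VC| = r/sin(θ/2) = 9.712557/sin(82.6141°) = 9.793819
C = V + |VC|·bis = (18.2753,-3.1762)
T_A = V + ((C−V)·d_A)·d_A = V + 1.2590·d_A = (13.6301,5.3535)
T_B = V + ((C−V)·d_B)·d_B = V + 1.2590·d_B = (15.9585,6.2560)
sweep = 180° − θ = 14.7719°

center=(18.2753,-3.1762) T_A=(13.6301,5.3535) T_B=(15.9585,6.2560) sweep=14.7719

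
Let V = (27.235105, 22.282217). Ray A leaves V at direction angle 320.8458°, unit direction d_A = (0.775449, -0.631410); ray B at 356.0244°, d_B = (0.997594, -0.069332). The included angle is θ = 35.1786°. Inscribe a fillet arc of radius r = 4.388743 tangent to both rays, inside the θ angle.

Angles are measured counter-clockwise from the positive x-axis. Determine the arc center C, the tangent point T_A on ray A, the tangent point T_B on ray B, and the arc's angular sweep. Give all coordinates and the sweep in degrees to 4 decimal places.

bisector direction at 338.4351° = (0.930002,-0.367555)
center distance |VC| = r/sin(θ/2) = 4.388743/sin(17.5893°) = 14.523034
C = V + |VC|·bis = (40.7416,16.9442)
T_A = V + ((C−V)·d_A)·d_A = V + 13.8440·d_A = (37.9705,13.5410)
T_B = V + ((C−V)·d_B)·d_B = V + 13.8440·d_B = (41.0458,21.3224)
sweep = 180° − θ = 144.8214°

center=(40.7416,16.9442) T_A=(37.9705,13.5410) T_B=(41.0458,21.3224) sweep=144.8214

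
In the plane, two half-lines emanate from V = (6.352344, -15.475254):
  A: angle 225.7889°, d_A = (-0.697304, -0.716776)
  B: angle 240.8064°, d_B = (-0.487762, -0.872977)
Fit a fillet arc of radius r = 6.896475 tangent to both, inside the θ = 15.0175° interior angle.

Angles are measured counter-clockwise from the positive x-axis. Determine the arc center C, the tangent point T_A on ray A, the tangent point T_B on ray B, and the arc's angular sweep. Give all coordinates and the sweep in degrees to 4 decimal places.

bisector direction at 233.2977° = (-0.597658,-0.801751)
center distance |VC| = r/sin(θ/2) = 6.896475/sin(7.5088°) = 52.774729
C = V + |VC|·bis = (-25.1889,-57.7875)
T_A = V + ((C−V)·d_A)·d_A = V + 52.3222·d_A = (-30.1321,-52.9785)
T_B = V + ((C−V)·d_B)·d_B = V + 52.3222·d_B = (-19.1684,-61.1513)
sweep = 180° − θ = 164.9825°

center=(-25.1889,-57.7875) T_A=(-30.1321,-52.9785) T_B=(-19.1684,-61.1513) sweep=164.9825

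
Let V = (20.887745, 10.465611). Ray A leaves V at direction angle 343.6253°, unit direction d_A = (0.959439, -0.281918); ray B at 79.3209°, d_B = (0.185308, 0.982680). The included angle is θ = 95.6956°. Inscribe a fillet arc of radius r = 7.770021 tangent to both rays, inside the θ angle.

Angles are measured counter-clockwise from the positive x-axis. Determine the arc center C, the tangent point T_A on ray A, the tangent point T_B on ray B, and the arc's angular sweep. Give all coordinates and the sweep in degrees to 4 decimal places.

center=(29.8266,15.9376) T_A=(27.6361,8.4827) T_B=(22.1911,17.3774) sweep=84.3044

bisector direction at 31.4731° = (0.852885,0.522098)
center distance |VC| = r/sin(θ/2) = 7.770021/sin(47.8478°) = 10.480700
C = V + |VC|·bis = (29.8266,15.9376)
T_A = V + ((C−V)·d_A)·d_A = V + 7.0336·d_A = (27.6361,8.4827)
T_B = V + ((C−V)·d_B)·d_B = V + 7.0336·d_B = (22.1911,17.3774)
sweep = 180° − θ = 84.3044°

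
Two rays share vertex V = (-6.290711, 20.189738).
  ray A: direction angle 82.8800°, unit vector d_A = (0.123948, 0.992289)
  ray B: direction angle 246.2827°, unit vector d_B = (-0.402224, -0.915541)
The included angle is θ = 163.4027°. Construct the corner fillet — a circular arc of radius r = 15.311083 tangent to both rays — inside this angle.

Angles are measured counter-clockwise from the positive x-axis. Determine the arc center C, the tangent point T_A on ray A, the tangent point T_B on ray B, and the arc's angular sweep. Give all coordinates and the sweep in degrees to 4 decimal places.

bisector direction at 164.5813° = (-0.964009,0.265870)
center distance |VC| = r/sin(θ/2) = 15.311083/sin(81.7014°) = 15.473099
C = V + |VC|·bis = (-21.2069,24.3036)
T_A = V + ((C−V)·d_A)·d_A = V + 2.2333·d_A = (-6.0139,22.4058)
T_B = V + ((C−V)·d_B)·d_B = V + 2.2333·d_B = (-7.1890,18.1451)
sweep = 180° − θ = 16.5973°

center=(-21.2069,24.3036) T_A=(-6.0139,22.4058) T_B=(-7.1890,18.1451) sweep=16.5973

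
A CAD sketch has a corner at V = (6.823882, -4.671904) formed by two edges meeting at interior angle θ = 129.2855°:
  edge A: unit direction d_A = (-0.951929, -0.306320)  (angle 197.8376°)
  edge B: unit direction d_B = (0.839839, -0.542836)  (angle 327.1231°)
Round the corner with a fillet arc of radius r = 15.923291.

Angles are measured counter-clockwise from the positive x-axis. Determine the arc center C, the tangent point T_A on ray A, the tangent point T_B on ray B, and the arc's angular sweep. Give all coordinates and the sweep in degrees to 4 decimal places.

bisector direction at 262.4804° = (-0.130866,-0.991400)
center distance |VC| = r/sin(θ/2) = 15.923291/sin(64.6428°) = 17.620983
C = V + |VC|·bis = (4.5179,-22.1413)
T_A = V + ((C−V)·d_A)·d_A = V + 7.5464·d_A = (-0.3597,-6.9835)
T_B = V + ((C−V)·d_B)·d_B = V + 7.5464·d_B = (13.1616,-8.7683)
sweep = 180° − θ = 50.7145°

center=(4.5179,-22.1413) T_A=(-0.3597,-6.9835) T_B=(13.1616,-8.7683) sweep=50.7145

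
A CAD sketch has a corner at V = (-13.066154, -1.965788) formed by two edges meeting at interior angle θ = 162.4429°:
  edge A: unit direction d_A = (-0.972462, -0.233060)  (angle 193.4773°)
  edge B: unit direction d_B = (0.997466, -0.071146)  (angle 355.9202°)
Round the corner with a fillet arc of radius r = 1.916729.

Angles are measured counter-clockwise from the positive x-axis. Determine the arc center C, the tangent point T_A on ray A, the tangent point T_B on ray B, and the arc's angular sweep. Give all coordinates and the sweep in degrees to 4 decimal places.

bisector direction at 274.6988° = (0.081917,-0.996639)
center distance |VC| = r/sin(θ/2) = 1.916729/sin(81.2215°) = 1.939449
C = V + |VC|·bis = (-12.9073,-3.8987)
T_A = V + ((C−V)·d_A)·d_A = V + 0.2960·d_A = (-13.3540,-2.0348)
T_B = V + ((C−V)·d_B)·d_B = V + 0.2960·d_B = (-12.7709,-1.9868)
sweep = 180° − θ = 17.5571°

center=(-12.9073,-3.8987) T_A=(-13.3540,-2.0348) T_B=(-12.7709,-1.9868) sweep=17.5571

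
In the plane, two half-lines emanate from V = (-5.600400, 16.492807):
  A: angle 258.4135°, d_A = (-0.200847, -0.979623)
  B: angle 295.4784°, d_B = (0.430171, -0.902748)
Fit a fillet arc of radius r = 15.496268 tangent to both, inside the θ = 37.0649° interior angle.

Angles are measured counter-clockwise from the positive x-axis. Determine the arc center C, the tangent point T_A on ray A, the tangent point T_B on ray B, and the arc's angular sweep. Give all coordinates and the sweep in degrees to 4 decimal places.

bisector direction at 276.9459° = (0.120933,-0.992661)
center distance |VC| = r/sin(θ/2) = 15.496268/sin(18.5325°) = 48.754673
C = V + |VC|·bis = (0.2956,-31.9040)
T_A = V + ((C−V)·d_A)·d_A = V + 46.2264·d_A = (-14.8848,-28.7917)
T_B = V + ((C−V)·d_B)·d_B = V + 46.2264·d_B = (14.2849,-25.2380)
sweep = 180° − θ = 142.9351°

center=(0.2956,-31.9040) T_A=(-14.8848,-28.7917) T_B=(14.2849,-25.2380) sweep=142.9351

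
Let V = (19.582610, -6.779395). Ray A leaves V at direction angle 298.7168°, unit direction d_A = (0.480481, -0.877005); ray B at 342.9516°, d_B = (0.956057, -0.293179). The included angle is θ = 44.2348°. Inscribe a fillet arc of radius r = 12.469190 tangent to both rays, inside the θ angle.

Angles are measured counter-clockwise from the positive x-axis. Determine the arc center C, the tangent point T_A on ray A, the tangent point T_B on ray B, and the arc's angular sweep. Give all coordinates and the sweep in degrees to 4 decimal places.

bisector direction at 320.8342° = (0.775322,-0.631567)
center distance |VC| = r/sin(θ/2) = 12.469190/sin(22.1174°) = 33.118204
C = V + |VC|·bis = (45.2599,-27.6957)
T_A = V + ((C−V)·d_A)·d_A = V + 30.6812·d_A = (34.3243,-33.6870)
T_B = V + ((C−V)·d_B)·d_B = V + 30.6812·d_B = (48.9156,-15.7745)
sweep = 180° − θ = 135.7652°

center=(45.2599,-27.6957) T_A=(34.3243,-33.6870) T_B=(48.9156,-15.7745) sweep=135.7652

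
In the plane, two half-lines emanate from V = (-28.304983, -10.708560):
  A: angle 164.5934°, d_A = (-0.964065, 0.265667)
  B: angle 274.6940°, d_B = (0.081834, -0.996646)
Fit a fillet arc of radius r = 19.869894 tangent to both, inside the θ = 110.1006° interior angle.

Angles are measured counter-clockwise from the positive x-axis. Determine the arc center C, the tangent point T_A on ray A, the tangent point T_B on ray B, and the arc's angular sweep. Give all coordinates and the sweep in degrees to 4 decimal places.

bisector direction at 219.6437° = (-0.770027,-0.638011)
center distance |VC| = r/sin(θ/2) = 19.869894/sin(55.0503°) = 24.241769
C = V + |VC|·bis = (-46.9718,-26.1751)
T_A = V + ((C−V)·d_A)·d_A = V + 13.8871·d_A = (-41.6930,-7.0192)
T_B = V + ((C−V)·d_B)·d_B = V + 13.8871·d_B = (-27.1685,-24.5491)
sweep = 180° − θ = 69.8994°

center=(-46.9718,-26.1751) T_A=(-41.6930,-7.0192) T_B=(-27.1685,-24.5491) sweep=69.8994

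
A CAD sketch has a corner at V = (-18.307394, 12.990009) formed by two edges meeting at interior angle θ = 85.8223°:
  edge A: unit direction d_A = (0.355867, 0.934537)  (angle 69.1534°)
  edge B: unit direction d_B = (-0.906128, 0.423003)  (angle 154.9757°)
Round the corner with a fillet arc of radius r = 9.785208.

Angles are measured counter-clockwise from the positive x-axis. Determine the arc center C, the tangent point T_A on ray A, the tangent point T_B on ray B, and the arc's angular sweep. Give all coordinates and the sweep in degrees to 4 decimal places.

bisector direction at 112.0645° = (-0.375651,0.926761)
center distance |VC| = r/sin(θ/2) = 9.785208/sin(42.9111°) = 14.371764
C = V + |VC|·bis = (-23.7062,26.3092)
T_A = V + ((C−V)·d_A)·d_A = V + 10.5260·d_A = (-14.5615,22.8270)
T_B = V + ((C−V)·d_B)·d_B = V + 10.5260·d_B = (-27.8453,17.4425)
sweep = 180° − θ = 94.1777°

center=(-23.7062,26.3092) T_A=(-14.5615,22.8270) T_B=(-27.8453,17.4425) sweep=94.1777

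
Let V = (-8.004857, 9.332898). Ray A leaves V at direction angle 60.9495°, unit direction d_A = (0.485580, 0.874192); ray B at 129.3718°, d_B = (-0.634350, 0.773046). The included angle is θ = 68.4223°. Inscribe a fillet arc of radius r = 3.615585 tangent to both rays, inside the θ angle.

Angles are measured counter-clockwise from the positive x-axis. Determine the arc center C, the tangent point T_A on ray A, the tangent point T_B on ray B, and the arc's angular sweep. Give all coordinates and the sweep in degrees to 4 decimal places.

bisector direction at 95.1607° = (-0.089949,0.995946)
center distance |VC| = r/sin(θ/2) = 3.615585/sin(34.2112°) = 6.430630
C = V + |VC|·bis = (-8.5833,15.7375)
T_A = V + ((C−V)·d_A)·d_A = V + 5.3179·d_A = (-5.4226,13.9818)
T_B = V + ((C−V)·d_B)·d_B = V + 5.3179·d_B = (-11.3783,13.4439)
sweep = 180° − θ = 111.5777°

center=(-8.5833,15.7375) T_A=(-5.4226,13.9818) T_B=(-11.3783,13.4439) sweep=111.5777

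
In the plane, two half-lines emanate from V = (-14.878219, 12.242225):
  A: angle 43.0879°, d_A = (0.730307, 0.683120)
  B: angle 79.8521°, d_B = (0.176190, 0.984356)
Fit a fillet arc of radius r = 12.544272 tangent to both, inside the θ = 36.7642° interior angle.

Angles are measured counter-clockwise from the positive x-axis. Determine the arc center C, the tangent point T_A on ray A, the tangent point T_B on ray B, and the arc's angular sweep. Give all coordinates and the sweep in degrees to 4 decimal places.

bisector direction at 61.4700° = (0.477619,0.878567)
center distance |VC| = r/sin(θ/2) = 12.544272/sin(18.3821°) = 39.778562
C = V + |VC|·bis = (4.1208,47.1904)
T_A = V + ((C−V)·d_A)·d_A = V + 37.7488·d_A = (12.6900,38.0292)
T_B = V + ((C−V)·d_B)·d_B = V + 37.7488·d_B = (-8.2273,49.4005)
sweep = 180° − θ = 143.2358°

center=(4.1208,47.1904) T_A=(12.6900,38.0292) T_B=(-8.2273,49.4005) sweep=143.2358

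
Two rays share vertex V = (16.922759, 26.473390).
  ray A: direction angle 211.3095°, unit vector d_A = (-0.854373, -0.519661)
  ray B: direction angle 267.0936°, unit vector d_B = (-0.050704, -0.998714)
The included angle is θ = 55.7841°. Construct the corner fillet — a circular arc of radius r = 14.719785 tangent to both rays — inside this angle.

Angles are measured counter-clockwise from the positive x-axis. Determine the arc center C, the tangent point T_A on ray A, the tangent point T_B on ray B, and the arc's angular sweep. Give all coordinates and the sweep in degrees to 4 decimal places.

bisector direction at 239.2015° = (-0.512020,-0.858974)
center distance |VC| = r/sin(θ/2) = 14.719785/sin(27.8921°) = 31.465496
C = V + |VC|·bis = (0.8118,-0.5546)
T_A = V + ((C−V)·d_A)·d_A = V + 27.8102·d_A = (-6.8375,12.0215)
T_B = V + ((C−V)·d_B)·d_B = V + 27.8102·d_B = (15.5127,-1.3010)
sweep = 180° − θ = 124.2159°

center=(0.8118,-0.5546) T_A=(-6.8375,12.0215) T_B=(15.5127,-1.3010) sweep=124.2159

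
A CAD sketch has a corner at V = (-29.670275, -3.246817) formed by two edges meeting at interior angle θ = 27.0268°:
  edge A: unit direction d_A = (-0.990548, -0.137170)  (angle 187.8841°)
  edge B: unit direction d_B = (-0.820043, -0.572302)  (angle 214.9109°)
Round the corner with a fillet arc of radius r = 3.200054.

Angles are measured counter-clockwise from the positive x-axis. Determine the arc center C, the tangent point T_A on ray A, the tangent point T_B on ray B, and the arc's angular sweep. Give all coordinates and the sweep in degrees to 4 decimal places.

center=(-42.4209,-8.2431) T_A=(-42.8599,-5.0733) T_B=(-40.5895,-10.8673) sweep=152.9732

bisector direction at 201.3975° = (-0.931072,-0.364836)
center distance |VC| = r/sin(θ/2) = 3.200054/sin(13.5134°) = 13.694595
C = V + |VC|·bis = (-42.4209,-8.2431)
T_A = V + ((C−V)·d_A)·d_A = V + 13.3155·d_A = (-42.8599,-5.0733)
T_B = V + ((C−V)·d_B)·d_B = V + 13.3155·d_B = (-40.5895,-10.8673)
sweep = 180° − θ = 152.9732°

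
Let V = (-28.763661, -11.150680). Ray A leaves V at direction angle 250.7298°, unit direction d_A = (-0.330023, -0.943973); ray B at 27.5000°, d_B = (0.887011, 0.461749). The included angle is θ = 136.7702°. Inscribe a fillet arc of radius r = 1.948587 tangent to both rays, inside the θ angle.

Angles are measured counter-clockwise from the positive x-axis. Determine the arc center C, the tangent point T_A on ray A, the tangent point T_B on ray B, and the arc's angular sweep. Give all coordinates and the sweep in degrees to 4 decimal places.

center=(-27.1791,-12.5226) T_A=(-29.0185,-11.8795) T_B=(-28.0788,-10.7942) sweep=43.2298

bisector direction at 319.1149° = (0.756024,-0.654544)
center distance |VC| = r/sin(θ/2) = 1.948587/sin(68.3851°) = 2.095974
C = V + |VC|·bis = (-27.1791,-12.5226)
T_A = V + ((C−V)·d_A)·d_A = V + 0.7721·d_A = (-29.0185,-11.8795)
T_B = V + ((C−V)·d_B)·d_B = V + 0.7721·d_B = (-28.0788,-10.7942)
sweep = 180° − θ = 43.2298°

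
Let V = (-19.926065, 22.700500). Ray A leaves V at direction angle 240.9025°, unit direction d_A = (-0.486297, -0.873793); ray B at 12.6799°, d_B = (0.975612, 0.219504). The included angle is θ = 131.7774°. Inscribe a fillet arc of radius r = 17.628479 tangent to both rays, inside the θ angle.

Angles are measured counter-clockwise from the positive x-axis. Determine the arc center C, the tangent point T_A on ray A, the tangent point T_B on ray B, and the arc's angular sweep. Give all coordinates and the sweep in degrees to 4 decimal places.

center=(-8.3592,7.2338) T_A=(-23.7628,15.8065) T_B=(-12.2287,24.4323) sweep=48.2226

bisector direction at 306.7912° = (0.598901,-0.800823)
center distance |VC| = r/sin(θ/2) = 17.628479/sin(65.8887°) = 19.313513
C = V + |VC|·bis = (-8.3592,7.2338)
T_A = V + ((C−V)·d_A)·d_A = V + 7.8898·d_A = (-23.7628,15.8065)
T_B = V + ((C−V)·d_B)·d_B = V + 7.8898·d_B = (-12.2287,24.4323)
sweep = 180° − θ = 48.2226°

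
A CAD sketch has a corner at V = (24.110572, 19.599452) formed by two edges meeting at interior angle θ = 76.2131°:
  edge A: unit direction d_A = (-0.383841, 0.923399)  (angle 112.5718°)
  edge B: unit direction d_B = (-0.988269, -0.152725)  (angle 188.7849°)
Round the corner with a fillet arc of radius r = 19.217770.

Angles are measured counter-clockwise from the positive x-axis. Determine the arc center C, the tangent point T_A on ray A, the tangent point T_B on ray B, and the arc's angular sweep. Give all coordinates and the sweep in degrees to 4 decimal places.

bisector direction at 150.6783° = (-0.871884,0.489712)
center distance |VC| = r/sin(θ/2) = 19.217770/sin(38.1065°) = 31.140764
C = V + |VC|·bis = (-3.0406,34.8495)
T_A = V + ((C−V)·d_A)·d_A = V + 24.5036·d_A = (14.7051,42.2260)
T_B = V + ((C−V)·d_B)·d_B = V + 24.5036·d_B = (-0.1055,15.8571)
sweep = 180° − θ = 103.7869°

center=(-3.0406,34.8495) T_A=(14.7051,42.2260) T_B=(-0.1055,15.8571) sweep=103.7869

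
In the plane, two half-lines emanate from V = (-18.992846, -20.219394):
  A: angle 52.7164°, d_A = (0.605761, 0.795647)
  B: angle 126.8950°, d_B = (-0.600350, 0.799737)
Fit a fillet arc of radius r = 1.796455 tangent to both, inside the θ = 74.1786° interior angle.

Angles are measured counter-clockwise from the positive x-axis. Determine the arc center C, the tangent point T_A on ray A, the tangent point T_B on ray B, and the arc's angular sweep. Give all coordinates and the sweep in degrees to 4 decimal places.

center=(-18.9827,-17.2405) T_A=(-17.5534,-18.3287) T_B=(-20.4194,-18.3190) sweep=105.8214

bisector direction at 89.8057° = (0.003391,0.999994)
center distance |VC| = r/sin(θ/2) = 1.796455/sin(37.0893°) = 2.978904
C = V + |VC|·bis = (-18.9827,-17.2405)
T_A = V + ((C−V)·d_A)·d_A = V + 2.3763·d_A = (-17.5534,-18.3287)
T_B = V + ((C−V)·d_B)·d_B = V + 2.3763·d_B = (-20.4194,-18.3190)
sweep = 180° − θ = 105.8214°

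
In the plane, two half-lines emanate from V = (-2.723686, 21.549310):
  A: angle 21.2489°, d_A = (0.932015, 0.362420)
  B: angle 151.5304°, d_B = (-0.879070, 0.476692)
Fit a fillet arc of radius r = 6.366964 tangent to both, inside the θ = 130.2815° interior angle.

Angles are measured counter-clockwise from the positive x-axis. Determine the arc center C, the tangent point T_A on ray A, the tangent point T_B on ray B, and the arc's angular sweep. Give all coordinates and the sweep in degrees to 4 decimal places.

center=(-2.2818,28.5525) T_A=(0.0257,22.6184) T_B=(-5.3169,22.9555) sweep=49.7185

bisector direction at 86.3897° = (0.062971,0.998015)
center distance |VC| = r/sin(θ/2) = 6.366964/sin(65.1407°) = 7.017150
C = V + |VC|·bis = (-2.2818,28.5525)
T_A = V + ((C−V)·d_A)·d_A = V + 2.9499·d_A = (0.0257,22.6184)
T_B = V + ((C−V)·d_B)·d_B = V + 2.9499·d_B = (-5.3169,22.9555)
sweep = 180° − θ = 49.7185°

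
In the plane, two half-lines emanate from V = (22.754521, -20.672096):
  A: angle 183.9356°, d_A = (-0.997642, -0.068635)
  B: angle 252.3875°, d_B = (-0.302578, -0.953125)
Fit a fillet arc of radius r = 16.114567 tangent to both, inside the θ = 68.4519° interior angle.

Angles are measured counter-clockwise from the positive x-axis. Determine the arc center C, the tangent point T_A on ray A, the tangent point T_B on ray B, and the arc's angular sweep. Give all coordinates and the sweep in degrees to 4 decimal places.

center=(0.2276,-38.3745) T_A=(-0.8784,-22.2980) T_B=(15.5868,-43.2505) sweep=111.5481

bisector direction at 218.1615° = (-0.786272,-0.617881)
center distance |VC| = r/sin(θ/2) = 16.114567/sin(34.2259°) = 28.650263
C = V + |VC|·bis = (0.2276,-38.3745)
T_A = V + ((C−V)·d_A)·d_A = V + 23.6888·d_A = (-0.8784,-22.2980)
T_B = V + ((C−V)·d_B)·d_B = V + 23.6888·d_B = (15.5868,-43.2505)
sweep = 180° − θ = 111.5481°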